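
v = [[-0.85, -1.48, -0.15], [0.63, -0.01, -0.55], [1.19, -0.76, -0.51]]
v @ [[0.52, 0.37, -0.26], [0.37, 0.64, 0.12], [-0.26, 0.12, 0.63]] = [[-0.95, -1.28, -0.05], [0.47, 0.16, -0.51], [0.47, -0.11, -0.72]]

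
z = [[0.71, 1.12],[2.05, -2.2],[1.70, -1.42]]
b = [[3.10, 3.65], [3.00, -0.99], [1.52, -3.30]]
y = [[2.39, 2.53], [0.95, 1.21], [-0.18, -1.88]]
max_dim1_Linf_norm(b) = 3.65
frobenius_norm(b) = 6.79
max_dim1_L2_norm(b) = 4.79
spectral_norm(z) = 3.74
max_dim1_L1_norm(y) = 4.92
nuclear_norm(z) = 5.05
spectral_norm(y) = 4.11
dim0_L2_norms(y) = [2.58, 3.38]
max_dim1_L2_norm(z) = 3.01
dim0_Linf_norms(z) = [2.05, 2.2]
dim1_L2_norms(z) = [1.33, 3.01, 2.22]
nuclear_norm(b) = 9.57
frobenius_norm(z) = 3.96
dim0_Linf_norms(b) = [3.1, 3.65]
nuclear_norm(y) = 5.17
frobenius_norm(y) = 4.25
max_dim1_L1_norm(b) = 6.75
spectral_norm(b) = 5.20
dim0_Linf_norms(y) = [2.39, 2.53]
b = y + z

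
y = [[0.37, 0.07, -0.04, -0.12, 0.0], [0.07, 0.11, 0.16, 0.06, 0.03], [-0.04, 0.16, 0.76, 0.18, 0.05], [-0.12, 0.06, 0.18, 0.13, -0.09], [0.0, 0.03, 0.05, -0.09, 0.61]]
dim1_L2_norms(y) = [0.4, 0.22, 0.8, 0.27, 0.62]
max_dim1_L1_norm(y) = 1.19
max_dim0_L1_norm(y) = 1.19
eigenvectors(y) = [[0.11, 0.12, 0.93, 0.34, 0.01], [-0.21, 0.03, 0.23, -0.58, 0.75], [-0.93, -0.06, 0.13, -0.04, -0.34], [-0.25, -0.22, -0.21, 0.72, 0.56], [-0.12, 0.97, -0.16, 0.14, 0.09]]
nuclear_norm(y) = 1.98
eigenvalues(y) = [0.86, 0.63, 0.41, -0.0, 0.09]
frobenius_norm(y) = 1.14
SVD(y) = [[-0.11, -0.12, 0.93, 0.01, 0.34], [0.21, -0.03, 0.23, 0.75, -0.58], [0.93, 0.06, 0.13, -0.34, -0.04], [0.25, 0.22, -0.21, 0.56, 0.72], [0.12, -0.97, -0.16, 0.09, 0.14]] @ diag([0.8566101245408981, 0.6283930355931037, 0.4089805661352186, 0.08759952730437243, 0.0015832535735925543]) @ [[-0.11, 0.21, 0.93, 0.25, 0.12],  [-0.12, -0.03, 0.06, 0.22, -0.97],  [0.93, 0.23, 0.13, -0.21, -0.16],  [0.01, 0.75, -0.34, 0.56, 0.09],  [-0.34, 0.58, 0.04, -0.72, -0.14]]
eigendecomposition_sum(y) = [[0.01, -0.02, -0.09, -0.02, -0.01],[-0.02, 0.04, 0.17, 0.05, 0.02],[-0.09, 0.17, 0.74, 0.2, 0.10],[-0.02, 0.05, 0.20, 0.05, 0.03],[-0.01, 0.02, 0.10, 0.03, 0.01]] + [[0.01, 0.00, -0.00, -0.02, 0.07], [0.0, 0.0, -0.0, -0.0, 0.02], [-0.00, -0.00, 0.00, 0.01, -0.04], [-0.02, -0.00, 0.01, 0.03, -0.13], [0.07, 0.02, -0.04, -0.13, 0.59]] + [[0.35, 0.09, 0.05, -0.08, -0.06], [0.09, 0.02, 0.01, -0.02, -0.02], [0.05, 0.01, 0.01, -0.01, -0.01], [-0.08, -0.02, -0.01, 0.02, 0.01], [-0.06, -0.02, -0.01, 0.01, 0.01]] + [[-0.00, 0.00, 0.00, -0.0, -0.0], [0.00, -0.00, -0.00, 0.0, 0.00], [0.0, -0.0, -0.0, 0.00, 0.0], [-0.00, 0.0, 0.0, -0.0, -0.0], [-0.0, 0.00, 0.0, -0.00, -0.00]] + [[0.0,  0.0,  -0.00,  0.0,  0.0], [0.00,  0.05,  -0.02,  0.04,  0.01], [-0.0,  -0.02,  0.01,  -0.02,  -0.0], [0.0,  0.04,  -0.02,  0.03,  0.00], [0.0,  0.01,  -0.0,  0.00,  0.00]]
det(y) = -0.00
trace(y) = 1.98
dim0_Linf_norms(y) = [0.37, 0.16, 0.76, 0.18, 0.61]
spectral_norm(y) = 0.86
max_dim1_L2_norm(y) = 0.8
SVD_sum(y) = [[0.01, -0.02, -0.09, -0.02, -0.01],[-0.02, 0.04, 0.17, 0.05, 0.02],[-0.09, 0.17, 0.74, 0.2, 0.1],[-0.02, 0.05, 0.2, 0.05, 0.03],[-0.01, 0.02, 0.10, 0.03, 0.01]] + [[0.01,  0.0,  -0.00,  -0.02,  0.07], [0.0,  0.0,  -0.00,  -0.0,  0.02], [-0.00,  -0.00,  0.0,  0.01,  -0.04], [-0.02,  -0.0,  0.01,  0.03,  -0.13], [0.07,  0.02,  -0.04,  -0.13,  0.59]] + [[0.35, 0.09, 0.05, -0.08, -0.06], [0.09, 0.02, 0.01, -0.02, -0.02], [0.05, 0.01, 0.01, -0.01, -0.01], [-0.08, -0.02, -0.01, 0.02, 0.01], [-0.06, -0.02, -0.01, 0.01, 0.01]] + [[0.00, 0.0, -0.00, 0.00, 0.0],[0.0, 0.05, -0.02, 0.04, 0.01],[-0.00, -0.02, 0.01, -0.02, -0.0],[0.0, 0.04, -0.02, 0.03, 0.0],[0.0, 0.01, -0.0, 0.0, 0.0]] + [[-0.00, 0.0, 0.00, -0.00, -0.00], [0.00, -0.0, -0.00, 0.0, 0.0], [0.00, -0.00, -0.00, 0.0, 0.0], [-0.00, 0.00, 0.0, -0.0, -0.00], [-0.00, 0.00, 0.00, -0.00, -0.00]]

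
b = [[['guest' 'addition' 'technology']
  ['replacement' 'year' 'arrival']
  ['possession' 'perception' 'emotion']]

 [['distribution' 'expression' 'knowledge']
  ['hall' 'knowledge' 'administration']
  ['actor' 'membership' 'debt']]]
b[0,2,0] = 'possession'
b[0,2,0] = 'possession'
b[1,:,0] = ['distribution', 'hall', 'actor']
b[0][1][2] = 'arrival'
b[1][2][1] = 'membership'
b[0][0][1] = 'addition'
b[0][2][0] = 'possession'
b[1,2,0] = 'actor'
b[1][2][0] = 'actor'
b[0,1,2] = 'arrival'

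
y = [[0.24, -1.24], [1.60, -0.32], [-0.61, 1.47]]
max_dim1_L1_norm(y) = 2.08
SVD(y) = [[-0.49, 0.45], [-0.55, -0.83], [0.67, -0.34]] @ diag([2.269172679236722, 1.2811929408975213]) @ [[-0.62, 0.78], [-0.78, -0.62]]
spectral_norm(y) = 2.27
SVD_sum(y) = [[0.70, -0.88], [0.77, -0.98], [-0.95, 1.20]] + [[-0.46, -0.36], [0.83, 0.66], [0.34, 0.27]]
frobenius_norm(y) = 2.61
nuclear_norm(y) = 3.55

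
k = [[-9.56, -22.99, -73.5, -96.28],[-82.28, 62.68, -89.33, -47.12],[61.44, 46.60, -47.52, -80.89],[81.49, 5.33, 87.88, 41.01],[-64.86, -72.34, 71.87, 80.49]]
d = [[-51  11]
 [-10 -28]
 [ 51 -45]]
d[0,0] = -51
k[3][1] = 5.33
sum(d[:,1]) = -62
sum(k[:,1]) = 19.279999999999987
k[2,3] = -80.89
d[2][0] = 51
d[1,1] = -28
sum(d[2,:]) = 6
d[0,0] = -51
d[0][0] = -51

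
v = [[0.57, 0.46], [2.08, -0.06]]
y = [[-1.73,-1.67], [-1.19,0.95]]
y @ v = [[-4.46, -0.7],[1.3, -0.60]]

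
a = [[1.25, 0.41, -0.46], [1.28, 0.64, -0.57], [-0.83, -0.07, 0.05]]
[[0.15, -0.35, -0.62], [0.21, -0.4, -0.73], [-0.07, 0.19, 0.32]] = a@[[0.06, -0.21, -0.35], [0.29, -0.12, -0.42], [0.1, 0.09, 0.03]]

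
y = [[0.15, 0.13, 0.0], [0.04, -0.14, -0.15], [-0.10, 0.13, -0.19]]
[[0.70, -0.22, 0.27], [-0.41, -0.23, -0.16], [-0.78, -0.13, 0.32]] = y @[[3.81, -1.33, 0.25], [1.0, -0.13, 1.82], [2.8, 1.31, -0.56]]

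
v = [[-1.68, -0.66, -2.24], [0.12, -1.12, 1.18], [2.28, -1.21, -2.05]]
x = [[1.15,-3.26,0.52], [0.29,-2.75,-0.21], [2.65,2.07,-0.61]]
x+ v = [[-0.53, -3.92, -1.72], [0.41, -3.87, 0.97], [4.93, 0.86, -2.66]]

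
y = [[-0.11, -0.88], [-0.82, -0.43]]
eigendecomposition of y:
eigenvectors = [[0.78, 0.65], [-0.62, 0.76]]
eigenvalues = [0.59, -1.13]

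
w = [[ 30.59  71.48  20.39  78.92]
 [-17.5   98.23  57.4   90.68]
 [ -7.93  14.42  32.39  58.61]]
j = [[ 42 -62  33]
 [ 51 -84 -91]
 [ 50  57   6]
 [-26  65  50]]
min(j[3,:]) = -26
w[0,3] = 78.92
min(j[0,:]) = -62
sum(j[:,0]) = 117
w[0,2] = 20.39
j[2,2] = 6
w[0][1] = 71.48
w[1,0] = -17.5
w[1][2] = 57.4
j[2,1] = 57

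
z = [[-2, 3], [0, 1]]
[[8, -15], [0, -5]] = z @ [[-4, 0], [0, -5]]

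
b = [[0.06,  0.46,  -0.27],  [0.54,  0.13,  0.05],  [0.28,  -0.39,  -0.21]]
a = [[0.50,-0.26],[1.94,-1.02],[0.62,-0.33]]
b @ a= [[0.76,-0.40],[0.55,-0.29],[-0.75,0.39]]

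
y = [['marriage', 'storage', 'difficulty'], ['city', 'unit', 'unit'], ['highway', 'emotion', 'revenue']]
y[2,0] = 'highway'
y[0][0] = 'marriage'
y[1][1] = 'unit'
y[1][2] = 'unit'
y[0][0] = 'marriage'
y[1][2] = 'unit'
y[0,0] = 'marriage'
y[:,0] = ['marriage', 'city', 'highway']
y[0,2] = 'difficulty'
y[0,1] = 'storage'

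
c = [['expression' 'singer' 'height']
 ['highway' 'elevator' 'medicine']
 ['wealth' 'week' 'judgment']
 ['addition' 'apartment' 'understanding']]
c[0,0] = 'expression'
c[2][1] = 'week'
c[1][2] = 'medicine'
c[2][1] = 'week'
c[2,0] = 'wealth'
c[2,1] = 'week'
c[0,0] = 'expression'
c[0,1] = 'singer'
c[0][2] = 'height'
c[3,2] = 'understanding'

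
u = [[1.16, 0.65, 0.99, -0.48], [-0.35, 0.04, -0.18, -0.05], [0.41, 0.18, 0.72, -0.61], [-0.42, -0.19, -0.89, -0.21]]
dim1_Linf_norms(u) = [1.16, 0.35, 0.72, 0.89]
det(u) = -0.11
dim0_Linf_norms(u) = [1.16, 0.65, 0.99, 0.61]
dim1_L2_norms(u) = [1.73, 0.4, 1.04, 1.02]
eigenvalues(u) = [(1.8+0j), (0.27+0.17j), (0.27-0.17j), (-0.62+0j)]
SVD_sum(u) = [[1.04,0.52,1.17,-0.44], [-0.19,-0.10,-0.21,0.08], [0.58,0.29,0.65,-0.25], [-0.53,-0.27,-0.6,0.22]] + [[0.00, 0.01, -0.05, -0.11], [0.0, 0.01, -0.05, -0.11], [0.00, 0.03, -0.12, -0.27], [0.00, 0.05, -0.20, -0.48]] + [[0.14, 0.07, -0.13, 0.07], [-0.08, -0.04, 0.07, -0.04], [-0.19, -0.10, 0.18, -0.09], [0.1, 0.05, -0.09, 0.04]] + [[-0.02, 0.04, 0.0, 0.00],[-0.08, 0.16, 0.01, 0.01],[0.02, -0.04, -0.0, -0.0],[0.01, -0.02, -0.00, -0.0]]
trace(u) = 1.71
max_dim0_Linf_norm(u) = 1.16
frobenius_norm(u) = 2.30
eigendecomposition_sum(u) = [[0.91-0.00j, (0.53+0j), 1.25+0.00j, -0.61+0.00j], [-0.23+0.00j, -0.13+0.00j, -0.31+0.00j, (0.15-0j)], [(0.54-0j), (0.31+0j), 0.74+0.00j, (-0.36+0j)], [-0.41+0.00j, -0.24+0.00j, -0.56+0.00j, (0.27-0j)]] + [[(0.12-0.05j), (0.06-0.18j), (-0.14+0.02j), 0.06+0.02j], [-0.06+0.12j, (0.09+0.18j), 0.09-0.12j, -0.06+0.03j], [-0.05-0.01j, -0.06+0.05j, (0.05+0.03j), -0.01-0.02j], [0.02+0.01j, 0.03-0.01j, (-0.02-0.02j), 0.01j]] + [[(0.12+0.05j), (0.06+0.18j), -0.14-0.02j, 0.06-0.02j],  [-0.06-0.12j, 0.09-0.18j, (0.09+0.12j), -0.06-0.03j],  [-0.05+0.01j, -0.06-0.05j, 0.05-0.03j, (-0.01+0.02j)],  [(0.02-0.01j), (0.03+0.01j), (-0.02+0.02j), -0.01j]] + [[0j, 0j, 0.01-0.00j, (0.02+0j)], [(-0.01-0j), (-0-0j), (-0.05+0j), (-0.09-0j)], [(-0.02-0j), -0.01-0.00j, (-0.13+0j), (-0.22-0j)], [-0.05-0.00j, -0.01-0.00j, -0.29+0.00j, -0.49-0.00j]]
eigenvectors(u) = [[(0.79+0j),-0.47-0.46j,(-0.47+0.46j),-0.04+0.00j], [-0.19+0.00j,(0.69+0j),(0.69-0j),0.16+0.00j], [0.47+0.00j,0.05+0.28j,(0.05-0.28j),(0.4+0j)], [(-0.35+0j),0.00-0.12j,0.12j,(0.9+0j)]]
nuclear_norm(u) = 3.40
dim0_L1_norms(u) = [2.34, 1.06, 2.78, 1.35]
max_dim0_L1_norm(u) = 2.78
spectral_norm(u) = 2.16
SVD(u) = [[-0.79, 0.19, 0.53, 0.25], [0.14, 0.19, -0.29, 0.93], [-0.44, 0.48, -0.72, -0.25], [0.40, 0.84, 0.35, -0.12]] @ diag([2.1630992028130622, 0.6216817701231564, 0.41551452428413677, 0.1978921312103166]) @ [[-0.61, -0.31, -0.69, 0.26], [0.00, 0.10, -0.39, -0.92], [0.65, 0.33, -0.61, 0.30], [-0.45, 0.89, 0.03, 0.08]]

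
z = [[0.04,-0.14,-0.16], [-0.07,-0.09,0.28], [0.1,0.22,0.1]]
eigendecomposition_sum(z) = [[-0.01, -0.02, 0.01], [-0.08, -0.19, 0.11], [0.05, 0.12, -0.07]] + [[0.21,0.14,0.27], [-0.1,-0.07,-0.13], [-0.02,-0.01,-0.03]] + [[-0.16,-0.26,-0.45],[0.11,0.17,0.3],[0.07,0.11,0.20]]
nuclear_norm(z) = 0.70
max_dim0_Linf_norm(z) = 0.28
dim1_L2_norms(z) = [0.22, 0.3, 0.26]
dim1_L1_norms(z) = [0.34, 0.44, 0.42]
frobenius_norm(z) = 0.45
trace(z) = 0.05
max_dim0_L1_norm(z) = 0.54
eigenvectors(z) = [[-0.11, -0.9, -0.78], [-0.84, 0.42, 0.52], [0.53, 0.09, 0.34]]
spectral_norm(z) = 0.35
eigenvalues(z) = [-0.27, 0.12, 0.2]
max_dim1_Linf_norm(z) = 0.28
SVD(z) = [[-0.58, 0.2, -0.79], [0.67, 0.68, -0.31], [0.47, -0.71, -0.53]] @ diag([0.34988167699121653, 0.28208969641934845, 0.0678838366612699]) @ [[-0.06, 0.35, 0.93], [-0.39, -0.87, 0.3], [-0.92, 0.34, -0.19]]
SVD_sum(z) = [[0.01,-0.07,-0.19], [-0.02,0.08,0.22], [-0.01,0.06,0.15]] + [[-0.02, -0.05, 0.02], [-0.07, -0.17, 0.06], [0.08, 0.17, -0.06]] + [[0.05, -0.02, 0.01],  [0.02, -0.01, 0.00],  [0.03, -0.01, 0.01]]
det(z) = -0.01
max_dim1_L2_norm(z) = 0.3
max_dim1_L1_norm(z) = 0.44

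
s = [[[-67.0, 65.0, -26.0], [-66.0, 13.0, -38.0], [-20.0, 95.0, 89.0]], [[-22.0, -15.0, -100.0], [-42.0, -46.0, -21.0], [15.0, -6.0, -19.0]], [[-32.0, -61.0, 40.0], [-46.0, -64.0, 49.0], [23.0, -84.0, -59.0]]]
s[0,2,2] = 89.0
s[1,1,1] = -46.0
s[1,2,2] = -19.0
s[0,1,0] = -66.0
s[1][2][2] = -19.0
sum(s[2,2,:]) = -120.0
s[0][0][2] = -26.0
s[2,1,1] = -64.0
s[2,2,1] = -84.0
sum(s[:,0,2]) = -86.0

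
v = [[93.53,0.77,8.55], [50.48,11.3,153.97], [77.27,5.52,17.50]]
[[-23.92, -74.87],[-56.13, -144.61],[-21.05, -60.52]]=v@ [[-0.23,-0.74], [0.42,2.09], [-0.32,-0.85]]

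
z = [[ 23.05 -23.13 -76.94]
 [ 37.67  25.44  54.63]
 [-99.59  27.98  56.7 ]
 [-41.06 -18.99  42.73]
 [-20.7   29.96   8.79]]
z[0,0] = 23.05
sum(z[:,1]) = 41.260000000000005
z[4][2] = 8.79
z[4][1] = 29.96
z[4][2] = 8.79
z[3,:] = [-41.06, -18.99, 42.73]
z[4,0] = -20.7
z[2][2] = 56.7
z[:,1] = [-23.13, 25.44, 27.98, -18.99, 29.96]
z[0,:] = [23.05, -23.13, -76.94]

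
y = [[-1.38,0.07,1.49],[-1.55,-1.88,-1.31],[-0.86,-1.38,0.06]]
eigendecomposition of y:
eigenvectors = [[(-0.29-0.47j), -0.29+0.47j, (0.45+0j)], [(0.74+0j), (0.74-0j), (-0.6+0j)], [(0.39-0.01j), (0.39+0.01j), 0.66+0.00j]]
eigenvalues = [(-1.96+0.99j), (-1.96-0.99j), (0.73+0j)]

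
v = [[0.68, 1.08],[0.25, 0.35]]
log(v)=[[(-1.18+1.1j), 3.53-3.11j], [0.82-0.72j, -2.26+2.05j]]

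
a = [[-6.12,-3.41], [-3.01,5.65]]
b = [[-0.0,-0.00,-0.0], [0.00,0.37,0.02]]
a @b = [[0.00, -1.26, -0.07], [0.00, 2.09, 0.11]]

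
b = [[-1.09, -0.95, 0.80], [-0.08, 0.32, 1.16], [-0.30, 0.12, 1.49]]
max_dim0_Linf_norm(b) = 1.49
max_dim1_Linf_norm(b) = 1.49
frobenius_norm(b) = 2.55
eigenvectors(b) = [[-0.02,0.99,0.71],[0.67,-0.05,-0.68],[0.74,0.12,0.2]]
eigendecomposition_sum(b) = [[0.00, -0.01, -0.03], [-0.15, 0.22, 1.25], [-0.16, 0.25, 1.38]] + [[-1.08,-0.89,0.78], [0.06,0.05,-0.04], [-0.14,-0.11,0.10]] + [[-0.01, -0.05, 0.05],[0.01, 0.05, -0.04],[-0.0, -0.01, 0.01]]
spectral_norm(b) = 2.20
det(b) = -0.08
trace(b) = 0.72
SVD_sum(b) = [[-0.52, -0.20, 1.18], [-0.41, -0.16, 0.94], [-0.58, -0.22, 1.31]] + [[-0.57, -0.76, -0.38], [0.35, 0.46, 0.23], [0.26, 0.35, 0.17]] + [[-0.00, 0.00, -0.00], [-0.02, 0.01, -0.00], [0.01, -0.01, 0.0]]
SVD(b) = [[-0.59,0.79,-0.15], [-0.47,-0.48,-0.74], [-0.66,-0.37,0.66]] @ diag([2.204915971916822, 1.2833611896138457, 0.028803016838998684]) @ [[0.4, 0.15, -0.9], [-0.56, -0.74, -0.37], [0.73, -0.65, 0.21]]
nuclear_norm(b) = 3.52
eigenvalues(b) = [1.61, -0.94, 0.05]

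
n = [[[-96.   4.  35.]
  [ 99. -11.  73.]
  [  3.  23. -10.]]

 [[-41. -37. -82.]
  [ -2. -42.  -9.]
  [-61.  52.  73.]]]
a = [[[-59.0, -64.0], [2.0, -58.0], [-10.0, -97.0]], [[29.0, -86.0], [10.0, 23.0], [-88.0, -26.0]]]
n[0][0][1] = 4.0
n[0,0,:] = [-96.0, 4.0, 35.0]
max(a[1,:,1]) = 23.0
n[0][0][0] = -96.0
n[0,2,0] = 3.0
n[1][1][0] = -2.0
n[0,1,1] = -11.0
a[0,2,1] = -97.0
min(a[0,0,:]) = -64.0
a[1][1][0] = 10.0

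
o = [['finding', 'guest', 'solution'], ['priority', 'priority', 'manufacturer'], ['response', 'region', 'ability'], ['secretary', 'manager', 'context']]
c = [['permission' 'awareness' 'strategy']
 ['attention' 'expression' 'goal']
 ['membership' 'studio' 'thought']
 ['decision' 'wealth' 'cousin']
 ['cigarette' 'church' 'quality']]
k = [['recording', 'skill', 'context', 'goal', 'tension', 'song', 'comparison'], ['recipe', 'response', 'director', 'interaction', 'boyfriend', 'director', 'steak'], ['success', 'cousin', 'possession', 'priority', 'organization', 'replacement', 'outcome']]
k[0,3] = 'goal'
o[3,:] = ['secretary', 'manager', 'context']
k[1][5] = 'director'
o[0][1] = 'guest'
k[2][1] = 'cousin'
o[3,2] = 'context'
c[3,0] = 'decision'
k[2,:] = ['success', 'cousin', 'possession', 'priority', 'organization', 'replacement', 'outcome']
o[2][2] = 'ability'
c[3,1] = 'wealth'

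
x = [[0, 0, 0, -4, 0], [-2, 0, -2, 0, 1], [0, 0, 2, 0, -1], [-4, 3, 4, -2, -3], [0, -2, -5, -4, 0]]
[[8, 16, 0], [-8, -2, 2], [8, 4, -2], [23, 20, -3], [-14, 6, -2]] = x@[[0, -1, 0], [1, 0, 1], [4, 2, 0], [-2, -4, 0], [0, 0, 2]]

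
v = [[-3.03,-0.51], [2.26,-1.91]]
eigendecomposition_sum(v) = [[-1.51-0.30j,(-0.25-0.69j)], [(1.13+3.05j),(-0.95+1.21j)]] + [[-1.52+0.30j, -0.25+0.69j], [(1.13-3.05j), -0.96-1.21j]]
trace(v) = -4.94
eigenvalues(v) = [(-2.47+0.92j), (-2.47-0.92j)]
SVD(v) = [[-0.73, 0.69], [0.69, 0.73]] @ diag([3.8706635064425767, 1.7929484152907613]) @ [[0.97,-0.24],  [-0.24,-0.97]]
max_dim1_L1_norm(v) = 4.17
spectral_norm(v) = 3.87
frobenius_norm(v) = 4.27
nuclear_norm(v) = 5.66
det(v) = 6.94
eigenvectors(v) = [[0.22-0.37j, (0.22+0.37j)], [-0.90+0.00j, -0.90-0.00j]]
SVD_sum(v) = [[-2.73,0.68],[2.58,-0.64]] + [[-0.3, -1.19],[-0.32, -1.27]]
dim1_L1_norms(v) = [3.54, 4.17]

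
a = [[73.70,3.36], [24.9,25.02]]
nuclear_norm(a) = 101.04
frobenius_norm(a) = 81.79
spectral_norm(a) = 78.67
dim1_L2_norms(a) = [73.78, 35.3]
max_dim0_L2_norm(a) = 77.79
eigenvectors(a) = [[0.9, -0.07], [0.44, 1.00]]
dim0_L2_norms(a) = [77.79, 25.24]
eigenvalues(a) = [75.36, 23.36]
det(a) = 1760.31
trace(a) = 98.72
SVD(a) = [[-0.93, -0.36], [-0.36, 0.93]] @ diag([78.665445319239, 22.377169452945125]) @ [[-0.99,  -0.15], [-0.15,  0.99]]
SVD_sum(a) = [[72.44, 11.36], [28.13, 4.41]] + [[1.26, -8.0],[-3.23, 20.61]]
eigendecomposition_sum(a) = [[72.95, 4.87], [36.08, 2.41]] + [[0.75, -1.51], [-11.18, 22.61]]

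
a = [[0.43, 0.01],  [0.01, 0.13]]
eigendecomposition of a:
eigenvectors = [[1.00,-0.03], [0.03,1.00]]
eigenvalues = [0.43, 0.13]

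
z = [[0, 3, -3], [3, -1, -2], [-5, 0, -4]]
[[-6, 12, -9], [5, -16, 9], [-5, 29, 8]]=z @ [[1, -5, 0], [-2, 3, -5], [0, -1, -2]]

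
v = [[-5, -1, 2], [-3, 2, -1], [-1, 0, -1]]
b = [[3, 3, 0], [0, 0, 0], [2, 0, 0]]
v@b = [[-11, -15, 0], [-11, -9, 0], [-5, -3, 0]]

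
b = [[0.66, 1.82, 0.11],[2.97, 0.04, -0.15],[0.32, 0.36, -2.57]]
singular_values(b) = [3.19, 2.49, 1.75]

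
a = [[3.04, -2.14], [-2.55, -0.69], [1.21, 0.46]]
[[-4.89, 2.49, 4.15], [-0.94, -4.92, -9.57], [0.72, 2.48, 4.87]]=a @ [[-0.18, 1.62, 3.09], [2.03, 1.14, 2.45]]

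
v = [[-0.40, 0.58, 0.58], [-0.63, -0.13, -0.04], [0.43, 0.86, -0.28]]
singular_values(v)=[1.1, 0.94, 0.41]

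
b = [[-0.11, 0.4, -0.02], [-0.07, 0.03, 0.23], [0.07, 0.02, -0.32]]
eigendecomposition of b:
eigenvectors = [[(0.89+0j), (0.89-0j), 0.95+0.00j], [(-0.15+0.11j), -0.15-0.11j, 0.22+0.00j], [(0.39-0.14j), 0.39+0.14j, (0.24+0j)]]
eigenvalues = [(-0.19+0.05j), (-0.19-0.05j), (-0.02+0j)]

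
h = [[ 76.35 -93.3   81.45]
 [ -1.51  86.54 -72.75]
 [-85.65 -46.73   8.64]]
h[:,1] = [-93.3, 86.54, -46.73]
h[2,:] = [-85.65, -46.73, 8.64]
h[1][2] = -72.75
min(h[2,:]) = -85.65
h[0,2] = 81.45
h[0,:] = [76.35, -93.3, 81.45]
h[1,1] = 86.54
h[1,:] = [-1.51, 86.54, -72.75]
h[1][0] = -1.51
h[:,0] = [76.35, -1.51, -85.65]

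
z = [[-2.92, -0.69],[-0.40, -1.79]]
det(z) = 4.95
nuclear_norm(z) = 4.72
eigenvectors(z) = [[-0.96, 0.46], [-0.29, -0.89]]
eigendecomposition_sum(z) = [[-2.71,-1.40], [-0.81,-0.42]] + [[-0.21,0.71], [0.41,-1.37]]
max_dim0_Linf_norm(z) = 2.92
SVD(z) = [[-0.94,-0.35], [-0.35,0.94]] @ diag([3.1444756073160836, 1.574443760505325]) @ [[0.92,0.40], [0.40,-0.92]]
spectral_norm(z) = 3.14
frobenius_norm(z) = 3.52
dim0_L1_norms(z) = [3.32, 2.48]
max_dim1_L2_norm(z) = 3.0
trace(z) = -4.71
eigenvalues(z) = [-3.13, -1.58]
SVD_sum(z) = [[-2.7, -1.19], [-0.99, -0.44]] + [[-0.22, 0.50], [0.59, -1.35]]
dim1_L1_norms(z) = [3.61, 2.19]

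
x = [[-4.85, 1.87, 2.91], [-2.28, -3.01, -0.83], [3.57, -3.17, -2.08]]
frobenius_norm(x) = 8.81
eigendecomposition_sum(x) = [[0.14-0.00j,-0.07+0.00j,0.17+0.00j], [-0.17+0.00j,(0.09-0j),-0.21-0.00j], [(0.38-0j),(-0.2+0j),(0.46+0j)]] + [[-2.50-1.35j,0.97+6.02j,1.37+3.24j],[(-1.05-1.72j),-1.55+4.05j,-0.31+2.48j],[(1.6+0.36j),-1.48-3.19j,(-1.27-1.58j)]] + [[-2.50+1.35j, (0.97-6.02j), (1.37-3.24j)], [(-1.05+1.72j), (-1.55-4.05j), -0.31-2.48j], [(1.6-0.36j), -1.48+3.19j, -1.27+1.58j]]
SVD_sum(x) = [[-4.54, 2.63, 2.69], [-0.03, 0.02, 0.02], [3.94, -2.28, -2.33]] + [[-0.42,  -0.59,  -0.13], [-2.20,  -3.1,  -0.69], [-0.50,  -0.71,  -0.16]] + [[0.12, -0.16, 0.35], [-0.05, 0.07, -0.16], [0.13, -0.18, 0.41]]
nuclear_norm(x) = 12.48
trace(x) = -9.94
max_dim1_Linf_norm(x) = 4.85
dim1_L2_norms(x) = [5.96, 3.87, 5.21]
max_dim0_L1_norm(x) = 10.7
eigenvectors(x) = [[(-0.32+0j), -0.74+0.00j, (-0.74-0j)], [0.39+0.00j, -0.45-0.26j, (-0.45+0.26j)], [(-0.86+0j), 0.41-0.12j, 0.41+0.12j]]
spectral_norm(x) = 7.80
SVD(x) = [[-0.76, -0.18, 0.63], [-0.00, -0.96, -0.29], [0.65, -0.22, 0.72]] @ diag([7.803678973250621, 4.030074577268723, 0.6451305171036481]) @ [[0.77,-0.45,-0.46], [0.57,0.8,0.18], [0.29,-0.4,0.87]]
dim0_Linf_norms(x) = [4.85, 3.17, 2.91]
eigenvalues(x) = [(0.69+0j), (-5.31+1.12j), (-5.31-1.12j)]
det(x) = 20.29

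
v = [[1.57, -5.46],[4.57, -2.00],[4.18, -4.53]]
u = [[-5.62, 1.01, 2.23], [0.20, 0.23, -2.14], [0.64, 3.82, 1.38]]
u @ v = [[5.11, 18.56], [-7.58, 8.14], [24.23, -17.39]]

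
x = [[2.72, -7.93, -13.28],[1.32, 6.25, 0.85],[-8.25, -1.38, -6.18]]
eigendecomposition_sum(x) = [[(-3.79+0j), -2.13+0.00j, (-7.43+0j)], [(0.47-0j), (0.27-0j), 0.93-0.00j], [(-4.69+0j), (-2.63+0j), (-9.19+0j)]] + [[3.25-4.99j, -2.90+22.13j, -2.93+6.27j],[(0.42-2.73j), (2.99+9.9j), (-0.04+3.21j)],[(-1.78+3.33j), (0.62-14.12j), (1.5-4.12j)]] + [[(3.25+4.99j), -2.90-22.13j, (-2.93-6.27j)], [(0.42+2.73j), 2.99-9.90j, (-0.04-3.21j)], [-1.78-3.33j, (0.62+14.12j), (1.5+4.12j)]]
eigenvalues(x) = [(-12.71+0j), (7.75+0.79j), (7.75-0.79j)]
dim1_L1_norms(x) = [23.93, 8.42, 15.81]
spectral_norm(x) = 17.08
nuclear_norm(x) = 31.04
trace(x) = 2.79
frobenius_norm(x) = 19.91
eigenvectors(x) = [[(0.63+0j), (0.79+0j), (0.79-0j)], [-0.08+0.00j, (0.33-0.15j), 0.33+0.15j], [(0.78+0j), -0.50+0.04j, (-0.5-0.04j)]]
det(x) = -771.51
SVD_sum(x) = [[-0.89,  -8.16,  -12.89], [0.24,  2.21,  3.48], [-0.37,  -3.43,  -5.42]] + [[3.39, -0.68, 0.20],[0.1, -0.02, 0.01],[-7.98, 1.61, -0.47]] + [[0.22, 0.91, -0.59],[0.98, 4.06, -2.64],[0.11, 0.44, -0.29]]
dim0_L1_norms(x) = [12.29, 15.56, 20.31]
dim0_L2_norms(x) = [8.79, 10.19, 14.67]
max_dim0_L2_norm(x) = 14.67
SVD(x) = [[0.89, 0.39, 0.22], [-0.24, 0.01, 0.97], [0.38, -0.92, 0.11]] @ diag([17.082683036938825, 8.86227177499214, 5.096123943318128]) @ [[-0.06,-0.53,-0.84], [0.98,-0.20,0.06], [0.20,0.82,-0.53]]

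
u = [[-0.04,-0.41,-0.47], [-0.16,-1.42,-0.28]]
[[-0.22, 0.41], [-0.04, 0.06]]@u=[[-0.06,-0.49,-0.01], [-0.01,-0.07,0.00]]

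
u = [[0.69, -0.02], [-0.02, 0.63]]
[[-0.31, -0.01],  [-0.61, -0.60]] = u@ [[-0.48,-0.04],[-0.98,-0.95]]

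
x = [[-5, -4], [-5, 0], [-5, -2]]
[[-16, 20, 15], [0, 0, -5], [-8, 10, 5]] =x @ [[0, 0, 1], [4, -5, -5]]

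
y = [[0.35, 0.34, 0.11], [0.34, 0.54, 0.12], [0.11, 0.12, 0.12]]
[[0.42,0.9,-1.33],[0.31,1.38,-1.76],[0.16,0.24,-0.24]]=y @ [[1.52, 0.39, -2.28], [-0.47, 2.5, -2.37], [0.40, -0.83, 2.46]]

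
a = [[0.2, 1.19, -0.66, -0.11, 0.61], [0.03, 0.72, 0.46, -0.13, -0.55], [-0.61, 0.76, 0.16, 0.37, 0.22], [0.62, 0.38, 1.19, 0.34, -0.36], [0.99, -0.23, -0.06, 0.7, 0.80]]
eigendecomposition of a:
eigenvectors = [[(-0.46+0j), (-0+0j), 0.10+0.14j, (0.1-0.14j), (-0.33+0j)], [(0.21+0j), (0.05+0j), (-0.22+0.37j), (-0.22-0.37j), (-0+0j)], [-0.57+0.00j, (-0.5+0j), 0.14+0.27j, (0.14-0.27j), (0.62+0j)], [0.65+0.00j, (0.71+0j), (0.2+0.48j), (0.2-0.48j), 0.62+0.00j], [(0.01+0j), (-0.5+0j), (0.65+0j), 0.65-0.00j, (0.35+0j)]]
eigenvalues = [(-1.03+0j), (-0.22+0j), (1.24+0.57j), (1.24-0.57j), (0.98+0j)]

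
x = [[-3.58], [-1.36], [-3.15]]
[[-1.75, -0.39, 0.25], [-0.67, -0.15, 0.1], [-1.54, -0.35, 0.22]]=x @ [[0.49, 0.11, -0.07]]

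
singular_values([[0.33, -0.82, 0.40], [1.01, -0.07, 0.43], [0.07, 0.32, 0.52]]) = [1.3, 0.79, 0.47]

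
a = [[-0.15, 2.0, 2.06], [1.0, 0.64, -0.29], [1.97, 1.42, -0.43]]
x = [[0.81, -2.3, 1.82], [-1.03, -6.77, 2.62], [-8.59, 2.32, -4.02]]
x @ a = [[1.16, 2.73, 1.55], [-1.45, -2.67, -1.29], [-4.31, -21.4, -16.64]]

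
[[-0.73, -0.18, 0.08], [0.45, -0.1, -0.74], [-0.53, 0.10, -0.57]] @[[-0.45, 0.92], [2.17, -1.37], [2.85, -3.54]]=[[0.17, -0.71], [-2.53, 3.17], [-1.17, 1.39]]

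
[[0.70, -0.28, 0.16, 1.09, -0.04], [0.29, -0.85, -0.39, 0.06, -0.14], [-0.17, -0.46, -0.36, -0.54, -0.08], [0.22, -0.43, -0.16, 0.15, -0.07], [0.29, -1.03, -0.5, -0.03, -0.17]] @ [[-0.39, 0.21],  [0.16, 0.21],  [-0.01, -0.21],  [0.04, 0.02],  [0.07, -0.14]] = [[-0.28, 0.08], [-0.25, -0.01], [-0.03, -0.06], [-0.15, 0.0], [-0.29, -0.03]]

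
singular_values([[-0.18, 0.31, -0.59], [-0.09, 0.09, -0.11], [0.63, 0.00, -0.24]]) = [0.71, 0.67, 0.02]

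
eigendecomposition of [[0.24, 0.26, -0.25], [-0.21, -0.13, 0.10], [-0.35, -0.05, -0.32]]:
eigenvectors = [[(0.36+0j), 0.61+0.03j, 0.61-0.03j], [(-0.06+0j), -0.68+0.00j, (-0.68-0j)], [(0.93+0j), (-0.41-0.01j), (-0.41+0.01j)]]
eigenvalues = [(-0.45+0j), (0.12+0.01j), (0.12-0.01j)]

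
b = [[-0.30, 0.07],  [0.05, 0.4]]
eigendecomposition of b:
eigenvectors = [[-1.00, -0.10],[0.07, -1.00]]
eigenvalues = [-0.3, 0.4]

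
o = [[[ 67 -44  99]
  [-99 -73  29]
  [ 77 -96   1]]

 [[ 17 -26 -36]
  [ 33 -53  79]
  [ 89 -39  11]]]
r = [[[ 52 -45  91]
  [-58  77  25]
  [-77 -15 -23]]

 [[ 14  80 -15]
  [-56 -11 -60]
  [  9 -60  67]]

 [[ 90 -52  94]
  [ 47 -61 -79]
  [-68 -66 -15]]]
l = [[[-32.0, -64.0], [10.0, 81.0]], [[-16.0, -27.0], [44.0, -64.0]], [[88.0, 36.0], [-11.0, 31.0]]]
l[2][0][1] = 36.0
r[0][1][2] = 25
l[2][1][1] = 31.0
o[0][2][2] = 1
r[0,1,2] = 25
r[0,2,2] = -23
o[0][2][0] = 77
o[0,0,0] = 67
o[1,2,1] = -39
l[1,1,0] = 44.0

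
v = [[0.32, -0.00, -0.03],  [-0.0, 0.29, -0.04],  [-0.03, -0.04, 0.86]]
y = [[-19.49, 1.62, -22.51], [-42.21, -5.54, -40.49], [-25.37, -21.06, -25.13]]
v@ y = [[-5.48, 1.15, -6.45],[-11.23, -0.76, -10.74],[-19.55, -17.94, -19.32]]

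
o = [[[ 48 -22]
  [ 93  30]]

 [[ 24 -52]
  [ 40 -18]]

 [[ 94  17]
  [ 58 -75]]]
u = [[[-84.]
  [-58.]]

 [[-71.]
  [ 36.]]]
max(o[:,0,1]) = 17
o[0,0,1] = -22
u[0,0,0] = -84.0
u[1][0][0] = -71.0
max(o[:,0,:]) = 94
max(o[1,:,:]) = 40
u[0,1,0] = -58.0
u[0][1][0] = -58.0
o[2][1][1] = -75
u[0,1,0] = -58.0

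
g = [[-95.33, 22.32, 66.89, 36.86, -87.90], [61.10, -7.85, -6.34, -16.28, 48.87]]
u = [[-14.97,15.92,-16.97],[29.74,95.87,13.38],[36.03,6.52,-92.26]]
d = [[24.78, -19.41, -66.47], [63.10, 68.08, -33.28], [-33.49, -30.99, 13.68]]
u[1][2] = 13.38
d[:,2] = [-66.47, -33.28, 13.68]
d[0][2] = -66.47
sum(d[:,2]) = -86.07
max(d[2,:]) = 13.68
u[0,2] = -16.97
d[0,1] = -19.41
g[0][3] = 36.86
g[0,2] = 66.89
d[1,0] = 63.1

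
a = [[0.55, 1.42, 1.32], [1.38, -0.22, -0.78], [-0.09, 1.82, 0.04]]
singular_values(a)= [2.54, 1.55, 1.04]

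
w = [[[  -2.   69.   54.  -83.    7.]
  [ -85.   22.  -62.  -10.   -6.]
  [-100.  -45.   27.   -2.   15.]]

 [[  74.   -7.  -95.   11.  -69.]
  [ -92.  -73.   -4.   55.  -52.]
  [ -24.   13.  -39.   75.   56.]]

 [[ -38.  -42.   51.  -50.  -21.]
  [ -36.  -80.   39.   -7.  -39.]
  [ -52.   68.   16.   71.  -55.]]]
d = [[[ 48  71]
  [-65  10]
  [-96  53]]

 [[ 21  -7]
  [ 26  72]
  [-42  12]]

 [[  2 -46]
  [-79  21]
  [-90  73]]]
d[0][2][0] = -96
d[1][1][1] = 72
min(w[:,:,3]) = -83.0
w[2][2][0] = -52.0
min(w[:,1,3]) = -10.0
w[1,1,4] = -52.0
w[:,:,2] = [[54.0, -62.0, 27.0], [-95.0, -4.0, -39.0], [51.0, 39.0, 16.0]]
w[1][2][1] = 13.0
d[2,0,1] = -46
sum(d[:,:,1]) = 259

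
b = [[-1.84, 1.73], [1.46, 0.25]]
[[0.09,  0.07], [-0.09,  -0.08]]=b@[[-0.06, -0.05], [-0.01, -0.01]]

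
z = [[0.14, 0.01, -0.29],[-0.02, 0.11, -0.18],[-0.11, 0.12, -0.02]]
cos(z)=[[0.97, 0.02, 0.02], [-0.01, 1.00, 0.01], [0.01, -0.0, 0.99]]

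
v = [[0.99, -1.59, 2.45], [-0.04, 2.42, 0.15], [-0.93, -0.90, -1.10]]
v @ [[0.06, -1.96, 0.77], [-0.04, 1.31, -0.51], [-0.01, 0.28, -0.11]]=[[0.1,-3.34,1.3], [-0.10,3.29,-1.28], [-0.01,0.34,-0.14]]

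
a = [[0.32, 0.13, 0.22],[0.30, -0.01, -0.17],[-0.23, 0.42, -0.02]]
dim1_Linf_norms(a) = [0.32, 0.3, 0.42]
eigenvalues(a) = [(0.43+0j), (-0.07+0.36j), (-0.07-0.36j)]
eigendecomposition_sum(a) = [[0.31+0.00j, 0.17-0.00j, (0.08+0j)], [(0.2+0j), (0.11-0j), 0.06+0.00j], [(0.03+0j), 0.02-0.00j, (0.01+0j)]] + [[0.01+0.05j, (-0.02-0.08j), 0.07-0.02j], [(0.05-0.08j), -0.06+0.12j, -0.11-0.05j], [-0.13-0.04j, (0.2+0.03j), (-0.01+0.18j)]] + [[(0.01-0.05j), (-0.02+0.08j), (0.07+0.02j)], [0.05+0.08j, (-0.06-0.12j), (-0.11+0.05j)], [-0.13+0.04j, 0.20-0.03j, -0.01-0.18j]]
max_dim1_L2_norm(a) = 0.48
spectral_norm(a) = 0.53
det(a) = 0.06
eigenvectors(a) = [[-0.84+0.00j, (0.13+0.29j), 0.13-0.29j], [-0.54+0.00j, 0.16-0.51j, (0.16+0.51j)], [(-0.08+0j), (-0.79+0j), (-0.79-0j)]]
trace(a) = 0.29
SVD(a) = [[-0.39, -0.82, 0.41], [-0.47, -0.21, -0.86], [0.79, -0.53, -0.31]] @ diag([0.5321963470296126, 0.40843855025297826, 0.257575229545819]) @ [[-0.84, 0.53, -0.04], [-0.49, -0.80, -0.33], [-0.21, -0.26, 0.94]]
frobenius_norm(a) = 0.72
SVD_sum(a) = [[0.18, -0.11, 0.01],[0.21, -0.13, 0.01],[-0.35, 0.22, -0.02]] + [[0.17, 0.27, 0.11], [0.04, 0.07, 0.03], [0.11, 0.18, 0.07]] + [[-0.02, -0.03, 0.10], [0.05, 0.06, -0.21], [0.02, 0.02, -0.07]]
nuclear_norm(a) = 1.20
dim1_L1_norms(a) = [0.67, 0.48, 0.67]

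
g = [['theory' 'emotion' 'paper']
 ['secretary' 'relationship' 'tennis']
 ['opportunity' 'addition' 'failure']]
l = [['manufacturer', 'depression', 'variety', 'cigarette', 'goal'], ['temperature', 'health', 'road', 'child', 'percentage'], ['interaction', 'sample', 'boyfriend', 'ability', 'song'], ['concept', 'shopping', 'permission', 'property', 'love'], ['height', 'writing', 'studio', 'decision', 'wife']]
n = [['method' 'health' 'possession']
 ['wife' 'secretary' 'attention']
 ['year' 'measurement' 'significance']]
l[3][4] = 'love'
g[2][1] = 'addition'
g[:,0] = ['theory', 'secretary', 'opportunity']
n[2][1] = 'measurement'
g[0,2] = 'paper'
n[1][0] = 'wife'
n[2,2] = 'significance'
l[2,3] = 'ability'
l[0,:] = ['manufacturer', 'depression', 'variety', 'cigarette', 'goal']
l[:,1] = ['depression', 'health', 'sample', 'shopping', 'writing']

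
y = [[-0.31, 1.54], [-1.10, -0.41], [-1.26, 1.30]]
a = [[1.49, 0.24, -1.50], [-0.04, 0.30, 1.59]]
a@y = [[1.16, 0.25], [-2.32, 1.88]]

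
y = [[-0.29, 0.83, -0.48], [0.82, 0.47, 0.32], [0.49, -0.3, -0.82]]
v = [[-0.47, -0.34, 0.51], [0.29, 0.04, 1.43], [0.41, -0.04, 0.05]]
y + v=[[-0.76, 0.49, 0.03], [1.11, 0.51, 1.75], [0.90, -0.34, -0.77]]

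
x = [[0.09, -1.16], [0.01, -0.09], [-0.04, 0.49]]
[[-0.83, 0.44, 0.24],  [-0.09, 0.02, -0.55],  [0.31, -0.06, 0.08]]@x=[[-0.08, 1.04], [0.01, -0.17], [0.02, -0.31]]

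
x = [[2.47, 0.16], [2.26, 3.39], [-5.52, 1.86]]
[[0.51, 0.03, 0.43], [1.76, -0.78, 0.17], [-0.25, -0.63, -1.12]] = x@[[0.18, 0.03, 0.18], [0.4, -0.25, -0.07]]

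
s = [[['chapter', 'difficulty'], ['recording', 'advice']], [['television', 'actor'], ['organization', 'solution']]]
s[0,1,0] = 'recording'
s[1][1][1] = 'solution'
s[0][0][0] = 'chapter'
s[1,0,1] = 'actor'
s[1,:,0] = ['television', 'organization']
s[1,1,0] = 'organization'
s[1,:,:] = [['television', 'actor'], ['organization', 'solution']]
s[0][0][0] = 'chapter'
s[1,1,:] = ['organization', 'solution']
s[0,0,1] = 'difficulty'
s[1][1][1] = 'solution'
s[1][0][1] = 'actor'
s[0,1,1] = 'advice'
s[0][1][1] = 'advice'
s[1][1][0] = 'organization'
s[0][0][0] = 'chapter'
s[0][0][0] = 'chapter'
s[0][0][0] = 'chapter'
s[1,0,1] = 'actor'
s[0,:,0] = ['chapter', 'recording']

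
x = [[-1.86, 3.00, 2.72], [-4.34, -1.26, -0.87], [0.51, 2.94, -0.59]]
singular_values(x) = [4.85, 4.73, 2.1]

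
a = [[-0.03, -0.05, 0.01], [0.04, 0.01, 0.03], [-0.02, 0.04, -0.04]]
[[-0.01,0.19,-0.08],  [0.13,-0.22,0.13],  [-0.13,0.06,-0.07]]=a@ [[1.36, -3.27, 1.89],[-0.1, -2.29, 0.8],[2.46, -2.25, 1.64]]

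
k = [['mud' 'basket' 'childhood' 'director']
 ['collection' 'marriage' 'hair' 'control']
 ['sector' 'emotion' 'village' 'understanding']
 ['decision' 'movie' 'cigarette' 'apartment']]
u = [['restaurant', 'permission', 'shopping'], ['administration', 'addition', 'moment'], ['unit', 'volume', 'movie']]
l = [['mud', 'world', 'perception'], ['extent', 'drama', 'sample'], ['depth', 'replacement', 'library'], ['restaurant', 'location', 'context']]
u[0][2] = 'shopping'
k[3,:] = ['decision', 'movie', 'cigarette', 'apartment']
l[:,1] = ['world', 'drama', 'replacement', 'location']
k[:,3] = ['director', 'control', 'understanding', 'apartment']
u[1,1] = 'addition'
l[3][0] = 'restaurant'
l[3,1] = 'location'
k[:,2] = ['childhood', 'hair', 'village', 'cigarette']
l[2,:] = ['depth', 'replacement', 'library']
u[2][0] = 'unit'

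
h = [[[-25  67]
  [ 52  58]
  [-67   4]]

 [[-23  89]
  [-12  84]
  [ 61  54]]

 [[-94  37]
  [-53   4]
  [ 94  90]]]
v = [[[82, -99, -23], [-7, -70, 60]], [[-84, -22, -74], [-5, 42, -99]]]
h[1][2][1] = 54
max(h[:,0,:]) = 89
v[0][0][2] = -23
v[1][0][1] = -22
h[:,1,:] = [[52, 58], [-12, 84], [-53, 4]]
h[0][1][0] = 52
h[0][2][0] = -67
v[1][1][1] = 42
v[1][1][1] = 42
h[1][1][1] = 84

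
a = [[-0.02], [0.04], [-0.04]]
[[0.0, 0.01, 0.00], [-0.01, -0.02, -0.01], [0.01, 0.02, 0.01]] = a @ [[-0.21, -0.4, -0.15]]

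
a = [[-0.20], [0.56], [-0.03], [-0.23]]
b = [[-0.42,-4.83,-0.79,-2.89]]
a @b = [[0.08,0.97,0.16,0.58], [-0.24,-2.7,-0.44,-1.62], [0.01,0.14,0.02,0.09], [0.1,1.11,0.18,0.66]]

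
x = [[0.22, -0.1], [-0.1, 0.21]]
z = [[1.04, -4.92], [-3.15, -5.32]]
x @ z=[[0.54, -0.55], [-0.77, -0.63]]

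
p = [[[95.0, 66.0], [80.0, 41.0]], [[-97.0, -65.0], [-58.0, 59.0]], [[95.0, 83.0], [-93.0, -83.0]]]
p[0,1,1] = 41.0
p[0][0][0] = 95.0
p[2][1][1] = -83.0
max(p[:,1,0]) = 80.0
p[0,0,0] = 95.0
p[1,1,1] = 59.0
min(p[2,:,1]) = -83.0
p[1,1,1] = 59.0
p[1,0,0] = -97.0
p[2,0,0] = 95.0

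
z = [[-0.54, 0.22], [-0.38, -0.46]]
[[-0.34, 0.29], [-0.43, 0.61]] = z@[[0.76, -0.81], [0.31, -0.66]]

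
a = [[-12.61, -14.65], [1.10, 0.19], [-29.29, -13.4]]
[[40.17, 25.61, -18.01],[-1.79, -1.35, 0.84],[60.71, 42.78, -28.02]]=a @[[-1.35, -1.09, 0.65], [-1.58, -0.81, 0.67]]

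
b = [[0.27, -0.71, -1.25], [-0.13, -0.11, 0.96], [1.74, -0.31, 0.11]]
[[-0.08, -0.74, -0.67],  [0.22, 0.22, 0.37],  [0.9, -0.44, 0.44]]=b@[[0.47,-0.18,0.27], [-0.18,0.51,0.26], [0.27,0.26,0.45]]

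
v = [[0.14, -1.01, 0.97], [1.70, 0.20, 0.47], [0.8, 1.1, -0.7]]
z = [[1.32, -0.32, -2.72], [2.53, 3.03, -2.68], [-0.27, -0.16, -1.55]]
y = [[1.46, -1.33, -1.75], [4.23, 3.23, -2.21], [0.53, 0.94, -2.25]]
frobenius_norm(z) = 5.87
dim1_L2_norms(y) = [2.64, 5.76, 2.5]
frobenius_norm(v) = 2.73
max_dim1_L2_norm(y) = 5.76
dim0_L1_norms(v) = [2.64, 2.31, 2.14]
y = z + v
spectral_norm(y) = 6.17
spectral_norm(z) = 5.34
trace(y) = 2.44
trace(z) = 2.80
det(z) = -9.38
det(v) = -0.01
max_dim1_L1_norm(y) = 9.67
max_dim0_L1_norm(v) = 2.64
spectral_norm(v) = 2.08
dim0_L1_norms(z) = [4.12, 3.51, 6.95]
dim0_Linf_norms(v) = [1.7, 1.1, 0.97]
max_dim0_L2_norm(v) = 1.88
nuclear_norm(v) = 3.86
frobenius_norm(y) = 6.81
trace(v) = -0.36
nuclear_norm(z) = 8.42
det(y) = -22.64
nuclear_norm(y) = 10.13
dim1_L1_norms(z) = [4.36, 8.24, 1.98]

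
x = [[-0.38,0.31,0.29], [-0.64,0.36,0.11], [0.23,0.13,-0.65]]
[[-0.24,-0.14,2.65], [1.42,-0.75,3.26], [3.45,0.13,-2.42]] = x@[[-2.09, 2.06, -3.89], [1.95, 1.34, 1.35], [-5.65, 0.8, 2.61]]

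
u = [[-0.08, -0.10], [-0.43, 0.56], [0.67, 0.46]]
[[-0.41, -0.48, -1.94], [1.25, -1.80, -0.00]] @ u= [[-1.06, -1.12], [0.67, -1.13]]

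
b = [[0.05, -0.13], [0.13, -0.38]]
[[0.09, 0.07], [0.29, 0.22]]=b @ [[-1.68, -1.06], [-1.35, -0.94]]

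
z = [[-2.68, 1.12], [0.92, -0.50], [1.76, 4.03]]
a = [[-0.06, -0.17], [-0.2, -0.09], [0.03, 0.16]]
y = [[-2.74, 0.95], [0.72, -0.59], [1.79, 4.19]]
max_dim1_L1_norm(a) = 0.29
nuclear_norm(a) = 0.44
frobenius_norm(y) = 5.48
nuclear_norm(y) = 7.60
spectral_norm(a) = 0.30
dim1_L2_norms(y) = [2.9, 0.93, 4.56]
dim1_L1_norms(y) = [3.69, 1.31, 5.98]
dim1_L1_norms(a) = [0.23, 0.29, 0.19]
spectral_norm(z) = 4.40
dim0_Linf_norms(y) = [2.74, 4.19]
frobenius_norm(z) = 5.37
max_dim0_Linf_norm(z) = 4.03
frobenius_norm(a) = 0.33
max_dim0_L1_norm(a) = 0.42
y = z + a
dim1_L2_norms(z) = [2.9, 1.05, 4.4]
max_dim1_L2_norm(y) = 4.56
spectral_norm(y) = 4.57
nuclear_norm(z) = 7.48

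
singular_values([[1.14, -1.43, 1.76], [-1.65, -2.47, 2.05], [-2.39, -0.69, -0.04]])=[4.19, 2.85, 0.04]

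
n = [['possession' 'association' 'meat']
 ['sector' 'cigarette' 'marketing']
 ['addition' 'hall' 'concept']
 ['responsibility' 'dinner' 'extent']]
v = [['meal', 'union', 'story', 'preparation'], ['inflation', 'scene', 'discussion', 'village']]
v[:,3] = ['preparation', 'village']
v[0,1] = 'union'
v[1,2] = 'discussion'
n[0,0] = 'possession'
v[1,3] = 'village'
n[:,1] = ['association', 'cigarette', 'hall', 'dinner']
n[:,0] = ['possession', 'sector', 'addition', 'responsibility']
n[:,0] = ['possession', 'sector', 'addition', 'responsibility']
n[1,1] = 'cigarette'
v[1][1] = 'scene'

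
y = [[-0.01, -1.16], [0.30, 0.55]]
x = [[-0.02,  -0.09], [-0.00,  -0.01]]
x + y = [[-0.03, -1.25], [0.30, 0.54]]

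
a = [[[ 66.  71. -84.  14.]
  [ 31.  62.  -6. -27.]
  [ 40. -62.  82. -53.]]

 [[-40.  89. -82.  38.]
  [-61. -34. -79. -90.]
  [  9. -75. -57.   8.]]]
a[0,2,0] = 40.0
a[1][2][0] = 9.0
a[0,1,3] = -27.0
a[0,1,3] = -27.0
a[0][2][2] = 82.0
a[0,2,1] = -62.0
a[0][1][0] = 31.0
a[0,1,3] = -27.0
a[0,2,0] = 40.0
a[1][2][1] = -75.0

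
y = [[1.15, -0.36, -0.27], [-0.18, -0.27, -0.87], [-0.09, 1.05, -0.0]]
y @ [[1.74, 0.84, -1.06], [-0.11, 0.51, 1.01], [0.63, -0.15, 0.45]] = [[1.87, 0.82, -1.70], [-0.83, -0.16, -0.47], [-0.27, 0.46, 1.16]]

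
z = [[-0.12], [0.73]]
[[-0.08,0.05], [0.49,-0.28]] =z @ [[0.67, -0.38]]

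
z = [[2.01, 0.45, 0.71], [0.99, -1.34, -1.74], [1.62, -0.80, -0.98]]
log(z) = [[(0.78+0.2j),  (-0.16-0.31j),  (0.18-0.4j)], [(-2.14-1.05j),  (-2.62+1.58j),  (4.84+2.06j)], [(1.54-0.69j),  (2.69+1.04j),  -2.65+1.35j]]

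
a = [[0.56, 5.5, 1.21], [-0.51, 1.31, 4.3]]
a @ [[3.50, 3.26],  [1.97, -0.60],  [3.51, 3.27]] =[[17.04, 2.48], [15.89, 11.61]]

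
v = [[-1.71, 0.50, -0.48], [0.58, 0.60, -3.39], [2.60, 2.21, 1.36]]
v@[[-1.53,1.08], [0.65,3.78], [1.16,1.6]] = [[2.38, -0.72], [-4.43, -2.53], [-0.96, 13.34]]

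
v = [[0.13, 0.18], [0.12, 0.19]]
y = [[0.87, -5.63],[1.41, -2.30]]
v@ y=[[0.37, -1.15],[0.37, -1.11]]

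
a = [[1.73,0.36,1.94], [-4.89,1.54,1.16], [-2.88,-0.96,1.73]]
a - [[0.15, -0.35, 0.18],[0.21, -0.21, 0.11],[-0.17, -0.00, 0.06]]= [[1.58, 0.71, 1.76], [-5.1, 1.75, 1.05], [-2.71, -0.96, 1.67]]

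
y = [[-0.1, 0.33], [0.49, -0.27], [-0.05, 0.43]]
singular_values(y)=[0.71, 0.34]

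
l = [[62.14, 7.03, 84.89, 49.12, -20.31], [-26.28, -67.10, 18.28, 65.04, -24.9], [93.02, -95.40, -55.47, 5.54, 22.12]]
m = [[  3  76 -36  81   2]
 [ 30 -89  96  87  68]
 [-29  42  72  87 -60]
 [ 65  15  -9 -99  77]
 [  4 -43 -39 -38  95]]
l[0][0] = 62.14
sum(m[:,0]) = 73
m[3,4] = 77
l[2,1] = -95.4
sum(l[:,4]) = -23.089999999999993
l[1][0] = -26.28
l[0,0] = 62.14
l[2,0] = 93.02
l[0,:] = [62.14, 7.03, 84.89, 49.12, -20.31]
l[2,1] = -95.4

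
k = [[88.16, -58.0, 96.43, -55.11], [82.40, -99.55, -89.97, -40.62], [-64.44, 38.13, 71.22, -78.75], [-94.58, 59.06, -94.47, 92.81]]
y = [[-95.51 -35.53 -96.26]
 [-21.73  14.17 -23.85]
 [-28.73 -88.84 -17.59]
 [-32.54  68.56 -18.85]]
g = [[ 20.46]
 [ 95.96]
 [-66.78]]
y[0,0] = -95.51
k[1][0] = 82.4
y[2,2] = -17.59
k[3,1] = 59.06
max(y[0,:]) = -35.53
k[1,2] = -89.97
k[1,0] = 82.4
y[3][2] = -18.85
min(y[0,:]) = -96.26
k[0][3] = -55.11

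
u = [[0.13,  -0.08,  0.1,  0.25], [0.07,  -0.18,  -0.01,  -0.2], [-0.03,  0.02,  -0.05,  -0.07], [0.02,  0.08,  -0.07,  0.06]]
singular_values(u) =[0.35, 0.26, 0.08, 0.01]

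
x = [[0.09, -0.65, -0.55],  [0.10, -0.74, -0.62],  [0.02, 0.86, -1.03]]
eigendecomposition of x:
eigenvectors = [[(0.99+0j), -0.13-0.48j, (-0.13+0.48j)],[0.07+0.00j, (-0.14-0.54j), -0.14+0.54j],[0.08+0.00j, -0.67+0.00j, -0.67-0.00j]]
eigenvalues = [0j, (-0.84+0.71j), (-0.84-0.71j)]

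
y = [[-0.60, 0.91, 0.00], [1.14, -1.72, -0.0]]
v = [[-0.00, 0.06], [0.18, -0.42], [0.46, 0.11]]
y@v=[[0.16,-0.42], [-0.31,0.79]]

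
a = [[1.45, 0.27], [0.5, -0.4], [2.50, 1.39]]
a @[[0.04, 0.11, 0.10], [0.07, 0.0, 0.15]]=[[0.08, 0.16, 0.19], [-0.01, 0.06, -0.01], [0.20, 0.28, 0.46]]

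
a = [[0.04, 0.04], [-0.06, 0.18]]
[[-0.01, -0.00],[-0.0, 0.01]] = a@[[-0.11, -0.13], [-0.04, 0.03]]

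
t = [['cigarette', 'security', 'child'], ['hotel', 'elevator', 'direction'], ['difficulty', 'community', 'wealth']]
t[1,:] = ['hotel', 'elevator', 'direction']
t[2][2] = 'wealth'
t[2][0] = 'difficulty'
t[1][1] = 'elevator'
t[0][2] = 'child'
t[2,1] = 'community'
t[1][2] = 'direction'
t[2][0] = 'difficulty'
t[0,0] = 'cigarette'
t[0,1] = 'security'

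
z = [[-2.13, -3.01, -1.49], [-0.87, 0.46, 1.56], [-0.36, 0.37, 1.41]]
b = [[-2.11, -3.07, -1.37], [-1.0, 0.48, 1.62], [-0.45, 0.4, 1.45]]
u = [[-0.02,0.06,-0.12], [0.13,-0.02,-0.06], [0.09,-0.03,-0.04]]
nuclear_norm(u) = 0.32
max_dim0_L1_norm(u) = 0.24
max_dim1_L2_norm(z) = 3.98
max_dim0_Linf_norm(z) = 3.01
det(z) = -1.92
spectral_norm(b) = 4.06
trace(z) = -0.26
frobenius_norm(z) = 4.63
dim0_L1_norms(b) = [3.56, 3.95, 4.44]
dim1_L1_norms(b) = [6.55, 3.1, 2.3]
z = u + b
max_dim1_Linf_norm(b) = 3.07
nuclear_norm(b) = 6.63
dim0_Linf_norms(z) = [2.13, 3.01, 1.56]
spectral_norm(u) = 0.18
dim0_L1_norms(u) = [0.24, 0.11, 0.22]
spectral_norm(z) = 4.08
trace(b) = -0.18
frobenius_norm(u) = 0.22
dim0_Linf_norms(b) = [2.11, 3.07, 1.62]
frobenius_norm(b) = 4.70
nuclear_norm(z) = 6.48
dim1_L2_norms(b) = [3.97, 1.96, 1.57]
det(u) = 0.00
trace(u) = -0.08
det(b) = -2.06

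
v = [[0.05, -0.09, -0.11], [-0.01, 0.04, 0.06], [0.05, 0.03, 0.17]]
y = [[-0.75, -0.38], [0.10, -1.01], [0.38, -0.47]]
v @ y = [[-0.09, 0.12],[0.03, -0.06],[0.03, -0.13]]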